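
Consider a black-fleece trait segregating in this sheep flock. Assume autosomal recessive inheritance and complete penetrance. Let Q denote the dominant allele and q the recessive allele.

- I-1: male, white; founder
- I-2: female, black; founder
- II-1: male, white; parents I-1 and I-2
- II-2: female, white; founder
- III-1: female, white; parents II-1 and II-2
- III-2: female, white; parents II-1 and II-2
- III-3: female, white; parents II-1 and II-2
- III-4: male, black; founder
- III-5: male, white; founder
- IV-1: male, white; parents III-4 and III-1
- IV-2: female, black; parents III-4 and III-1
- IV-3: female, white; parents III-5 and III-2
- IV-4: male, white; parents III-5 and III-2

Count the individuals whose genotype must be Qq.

Obligate heterozygotes: II-1 is white so carries Q and received q from I-2 (qq), so II-1 is Qq; III-1 is white so carries Q and passed q to IV-2 (qq), so III-1 is Qq; IV-1 is white so carries Q and received q from III-4 (qq), so IV-1 is Qq.
Every other individual is either homozygous by phenotype or has at least one consistent homozygous assignment, so the count is 3.

3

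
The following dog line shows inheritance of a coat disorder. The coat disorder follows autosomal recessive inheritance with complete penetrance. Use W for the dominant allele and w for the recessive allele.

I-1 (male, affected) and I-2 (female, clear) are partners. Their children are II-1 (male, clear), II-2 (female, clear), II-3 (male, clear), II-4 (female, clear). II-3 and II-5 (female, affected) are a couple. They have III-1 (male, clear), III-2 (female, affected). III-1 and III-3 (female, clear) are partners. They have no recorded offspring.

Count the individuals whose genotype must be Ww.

Obligate heterozygotes: II-1 is clear so carries W and received w from I-1 (ww), so II-1 is Ww; II-2 is clear so carries W and received w from I-1 (ww), so II-2 is Ww; II-3 is clear so carries W and received w from I-1 (ww), so II-3 is Ww; II-4 is clear so carries W and received w from I-1 (ww), so II-4 is Ww; III-1 is clear so carries W and received w from II-5 (ww), so III-1 is Ww.
Every other individual is either homozygous by phenotype or has at least one consistent homozygous assignment, so the count is 5.

5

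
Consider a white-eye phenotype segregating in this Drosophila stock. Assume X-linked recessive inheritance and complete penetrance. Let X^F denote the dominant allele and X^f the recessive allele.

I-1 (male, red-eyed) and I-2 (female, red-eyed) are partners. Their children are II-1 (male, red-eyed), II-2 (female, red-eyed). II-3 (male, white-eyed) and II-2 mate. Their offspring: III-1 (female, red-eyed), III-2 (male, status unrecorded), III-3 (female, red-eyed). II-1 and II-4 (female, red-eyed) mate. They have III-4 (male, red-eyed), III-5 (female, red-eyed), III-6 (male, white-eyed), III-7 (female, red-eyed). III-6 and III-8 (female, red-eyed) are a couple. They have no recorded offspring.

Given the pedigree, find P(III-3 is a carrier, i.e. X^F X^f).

III-3 is red-eyed so carries F and received f from II-3 (X^f Y), so III-3 is X^F X^f, giving P(X^F X^f) = 1.

1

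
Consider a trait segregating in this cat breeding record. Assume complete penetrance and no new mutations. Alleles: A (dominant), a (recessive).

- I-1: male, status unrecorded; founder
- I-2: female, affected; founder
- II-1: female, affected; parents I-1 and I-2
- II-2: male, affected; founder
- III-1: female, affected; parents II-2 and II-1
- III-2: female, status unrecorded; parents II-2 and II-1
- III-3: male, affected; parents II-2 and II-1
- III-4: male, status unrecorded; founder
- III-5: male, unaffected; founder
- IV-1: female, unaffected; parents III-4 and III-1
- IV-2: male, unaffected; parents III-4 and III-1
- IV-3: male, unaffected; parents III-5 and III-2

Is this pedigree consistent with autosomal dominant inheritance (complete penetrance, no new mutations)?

Yes

A consistent assignment under autosomal dominant exists: I-1 AA, I-2 AA, II-1 AA, II-2 Aa, III-1 Aa, III-2 Aa, III-3 AA, III-4 Aa, III-5 aa, IV-1 aa, IV-2 aa, IV-3 aa.
In this assignment every recorded phenotype matches its genotype and every non-founder's genotype is obtainable from its parents' genotypes, so the pedigree is consistent.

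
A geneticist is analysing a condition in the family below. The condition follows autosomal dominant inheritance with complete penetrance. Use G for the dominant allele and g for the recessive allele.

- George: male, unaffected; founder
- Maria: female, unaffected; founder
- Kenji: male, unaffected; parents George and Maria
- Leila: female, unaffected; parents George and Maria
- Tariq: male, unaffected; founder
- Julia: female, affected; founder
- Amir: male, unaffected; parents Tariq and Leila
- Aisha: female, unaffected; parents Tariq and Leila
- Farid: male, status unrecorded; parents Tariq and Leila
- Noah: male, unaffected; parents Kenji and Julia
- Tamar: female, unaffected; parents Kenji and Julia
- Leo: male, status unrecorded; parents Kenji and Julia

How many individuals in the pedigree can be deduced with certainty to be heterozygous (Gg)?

Obligate heterozygotes: Julia is affected so carries G and passed g to Noah (gg), so Julia is Gg.
Every other individual is either homozygous by phenotype or has at least one consistent homozygous assignment, so the count is 1.

1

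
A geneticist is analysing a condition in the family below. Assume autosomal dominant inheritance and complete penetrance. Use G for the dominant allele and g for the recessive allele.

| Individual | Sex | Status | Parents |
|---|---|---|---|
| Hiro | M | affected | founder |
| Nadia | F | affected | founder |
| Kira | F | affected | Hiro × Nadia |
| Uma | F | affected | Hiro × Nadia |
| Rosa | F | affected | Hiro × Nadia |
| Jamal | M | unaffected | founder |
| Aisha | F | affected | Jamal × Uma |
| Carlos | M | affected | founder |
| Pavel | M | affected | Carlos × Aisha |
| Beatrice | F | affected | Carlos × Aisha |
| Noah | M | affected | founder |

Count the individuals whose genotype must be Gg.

Obligate heterozygotes: Aisha is affected so carries G and received g from Jamal (gg), so Aisha is Gg.
Every other individual is either homozygous by phenotype or has at least one consistent homozygous assignment, so the count is 1.

1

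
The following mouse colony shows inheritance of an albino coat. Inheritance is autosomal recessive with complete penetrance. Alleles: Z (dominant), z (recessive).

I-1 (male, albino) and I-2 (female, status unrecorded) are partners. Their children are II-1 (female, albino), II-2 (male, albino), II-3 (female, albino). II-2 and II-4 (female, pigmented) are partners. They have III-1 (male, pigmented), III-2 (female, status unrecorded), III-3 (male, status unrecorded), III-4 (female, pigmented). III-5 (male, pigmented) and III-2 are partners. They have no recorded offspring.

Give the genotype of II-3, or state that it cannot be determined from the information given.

II-3 is albino, so II-3 is zz.

zz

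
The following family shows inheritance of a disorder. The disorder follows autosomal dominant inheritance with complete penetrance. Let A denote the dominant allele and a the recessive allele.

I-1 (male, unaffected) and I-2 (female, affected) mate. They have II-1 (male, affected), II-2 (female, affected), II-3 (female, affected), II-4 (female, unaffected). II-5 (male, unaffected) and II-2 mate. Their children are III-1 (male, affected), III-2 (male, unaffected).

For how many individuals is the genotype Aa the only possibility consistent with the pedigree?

5

Obligate heterozygotes: I-2 is affected so carries A and passed a to II-4 (aa), so I-2 is Aa; II-1 is affected so carries A and received a from I-1 (aa), so II-1 is Aa; II-2 is affected so carries A and received a from I-1 (aa), so II-2 is Aa; II-3 is affected so carries A and received a from I-1 (aa), so II-3 is Aa; III-1 is affected so carries A and received a from II-5 (aa), so III-1 is Aa.
Every other individual is either homozygous by phenotype or has at least one consistent homozygous assignment, so the count is 5.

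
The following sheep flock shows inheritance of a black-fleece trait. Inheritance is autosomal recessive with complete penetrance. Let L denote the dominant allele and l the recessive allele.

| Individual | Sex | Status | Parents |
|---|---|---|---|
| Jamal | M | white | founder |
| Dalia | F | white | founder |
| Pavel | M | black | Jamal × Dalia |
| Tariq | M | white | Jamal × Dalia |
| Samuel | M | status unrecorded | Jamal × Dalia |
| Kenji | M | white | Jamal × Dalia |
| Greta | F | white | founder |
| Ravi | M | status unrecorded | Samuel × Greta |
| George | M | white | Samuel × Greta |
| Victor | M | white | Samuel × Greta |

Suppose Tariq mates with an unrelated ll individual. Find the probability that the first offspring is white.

2/3

Jamal is white so carries L and passed l to Pavel (ll), so Jamal is Ll.
Dalia is white so carries L and passed l to Pavel (ll), so Dalia is Ll.
Tariq is a white offspring of Jamal (Ll) × Dalia (Ll), whose cross gives 1/4 LL : 1/2 Ll : 1/4 ll; conditioning on being white, Tariq is LL with probability 1/3, Ll with probability 2/3.
Summing over parental genotype combinations, P(offspring is white) = 1/3·1 + 2/3·1/2 = 2/3.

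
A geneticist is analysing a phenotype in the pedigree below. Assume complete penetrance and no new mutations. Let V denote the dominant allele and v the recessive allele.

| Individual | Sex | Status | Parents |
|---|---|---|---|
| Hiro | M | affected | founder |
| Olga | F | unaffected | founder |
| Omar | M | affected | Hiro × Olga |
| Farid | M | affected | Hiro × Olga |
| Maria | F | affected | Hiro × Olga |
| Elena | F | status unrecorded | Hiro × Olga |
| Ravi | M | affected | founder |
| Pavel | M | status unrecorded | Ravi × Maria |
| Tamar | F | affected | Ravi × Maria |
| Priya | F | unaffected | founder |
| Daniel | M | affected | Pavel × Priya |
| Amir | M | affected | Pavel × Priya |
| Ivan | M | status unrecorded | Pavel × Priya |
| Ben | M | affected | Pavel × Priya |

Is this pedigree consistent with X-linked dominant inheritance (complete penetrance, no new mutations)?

Under X-linked dominant, Omar (affected, male) cannot arise from Hiro (affected) × Olga (unaffected).

No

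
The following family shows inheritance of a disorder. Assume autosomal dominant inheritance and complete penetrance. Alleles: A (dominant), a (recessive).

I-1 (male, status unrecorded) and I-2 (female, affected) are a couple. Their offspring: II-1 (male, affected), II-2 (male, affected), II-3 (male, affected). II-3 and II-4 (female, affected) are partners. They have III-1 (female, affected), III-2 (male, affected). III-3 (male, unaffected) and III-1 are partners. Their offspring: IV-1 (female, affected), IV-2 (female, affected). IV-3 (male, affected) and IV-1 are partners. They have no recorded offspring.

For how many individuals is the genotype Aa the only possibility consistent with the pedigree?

2

Obligate heterozygotes: IV-1 is affected so carries A and received a from III-3 (aa), so IV-1 is Aa; IV-2 is affected so carries A and received a from III-3 (aa), so IV-2 is Aa.
Every other individual is either homozygous by phenotype or has at least one consistent homozygous assignment, so the count is 2.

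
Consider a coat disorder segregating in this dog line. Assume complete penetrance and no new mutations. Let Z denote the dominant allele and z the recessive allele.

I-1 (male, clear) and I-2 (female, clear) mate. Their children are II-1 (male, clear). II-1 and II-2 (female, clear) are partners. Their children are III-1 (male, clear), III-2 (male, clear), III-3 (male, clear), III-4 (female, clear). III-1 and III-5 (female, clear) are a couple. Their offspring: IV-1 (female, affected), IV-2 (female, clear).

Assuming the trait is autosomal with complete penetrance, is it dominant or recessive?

III-1 and III-5 are both clear yet have an affected child IV-1. Under dominance, an affected child requires at least one affected parent, so the trait cannot be dominant.

recessive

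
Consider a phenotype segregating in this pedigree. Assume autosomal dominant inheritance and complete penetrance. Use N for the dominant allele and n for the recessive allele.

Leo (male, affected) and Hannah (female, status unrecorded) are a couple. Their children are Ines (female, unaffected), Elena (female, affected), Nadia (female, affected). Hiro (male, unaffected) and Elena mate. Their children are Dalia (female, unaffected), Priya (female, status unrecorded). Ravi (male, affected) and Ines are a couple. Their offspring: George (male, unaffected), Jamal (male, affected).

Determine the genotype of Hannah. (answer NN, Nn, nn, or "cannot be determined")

Hannah's phenotype is unrecorded, and no parent or child forces a single allele at both positions; consistent genotype assignments exist with Hannah as Nn or nn.

cannot be determined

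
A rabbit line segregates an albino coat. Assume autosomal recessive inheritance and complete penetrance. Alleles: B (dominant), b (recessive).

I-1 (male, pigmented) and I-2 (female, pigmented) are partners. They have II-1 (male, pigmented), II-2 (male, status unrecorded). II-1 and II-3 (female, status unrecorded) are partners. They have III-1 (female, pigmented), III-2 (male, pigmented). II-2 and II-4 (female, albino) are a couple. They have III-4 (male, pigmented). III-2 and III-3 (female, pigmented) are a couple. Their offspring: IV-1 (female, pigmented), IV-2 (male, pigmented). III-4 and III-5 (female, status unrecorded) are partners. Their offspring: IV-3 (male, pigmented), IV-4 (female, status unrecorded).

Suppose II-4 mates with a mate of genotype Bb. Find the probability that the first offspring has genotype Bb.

1/2

II-4 is albino, so II-4 is bb.
The cross gives 1/2 Bb : 1/2 bb, so P(offspring has genotype Bb) = 1/2.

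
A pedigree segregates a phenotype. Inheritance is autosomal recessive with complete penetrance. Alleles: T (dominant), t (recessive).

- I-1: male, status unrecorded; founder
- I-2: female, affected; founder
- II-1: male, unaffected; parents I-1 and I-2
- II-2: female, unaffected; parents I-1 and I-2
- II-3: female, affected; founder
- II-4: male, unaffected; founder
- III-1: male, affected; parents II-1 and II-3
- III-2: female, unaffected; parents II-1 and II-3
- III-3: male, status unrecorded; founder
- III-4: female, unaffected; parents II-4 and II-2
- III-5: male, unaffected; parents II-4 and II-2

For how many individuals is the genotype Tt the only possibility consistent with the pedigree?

Obligate heterozygotes: II-1 is unaffected so carries T and received t from I-2 (tt), so II-1 is Tt; II-2 is unaffected so carries T and received t from I-2 (tt), so II-2 is Tt; III-2 is unaffected so carries T and received t from II-3 (tt), so III-2 is Tt.
Every other individual is either homozygous by phenotype or has at least one consistent homozygous assignment, so the count is 3.

3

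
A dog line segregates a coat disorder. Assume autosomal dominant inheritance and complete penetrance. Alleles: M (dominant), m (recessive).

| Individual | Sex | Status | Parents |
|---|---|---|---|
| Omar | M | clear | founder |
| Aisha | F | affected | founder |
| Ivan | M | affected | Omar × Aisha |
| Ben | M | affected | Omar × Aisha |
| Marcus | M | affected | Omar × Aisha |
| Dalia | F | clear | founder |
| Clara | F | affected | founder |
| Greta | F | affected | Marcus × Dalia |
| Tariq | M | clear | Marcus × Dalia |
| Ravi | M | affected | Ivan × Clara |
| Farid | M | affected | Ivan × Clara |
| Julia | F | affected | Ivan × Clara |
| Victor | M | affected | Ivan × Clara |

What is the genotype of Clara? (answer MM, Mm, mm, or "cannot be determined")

cannot be determined

Clara's phenotype allows MM or Mm, and no parent or child forces a single allele at both positions; consistent genotype assignments exist with Clara as MM or Mm.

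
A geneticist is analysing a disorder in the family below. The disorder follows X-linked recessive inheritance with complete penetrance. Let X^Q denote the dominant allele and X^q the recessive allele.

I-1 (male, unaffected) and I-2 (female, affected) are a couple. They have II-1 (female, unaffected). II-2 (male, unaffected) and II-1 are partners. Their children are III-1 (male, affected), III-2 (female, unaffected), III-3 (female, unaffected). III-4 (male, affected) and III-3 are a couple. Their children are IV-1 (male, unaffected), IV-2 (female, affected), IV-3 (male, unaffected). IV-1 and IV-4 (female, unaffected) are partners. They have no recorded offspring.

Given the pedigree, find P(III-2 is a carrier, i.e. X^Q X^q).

1/2

II-2 is unaffected, so II-2 is X^Q Y.
II-1 is unaffected so carries Q and received q from I-2 (X^q X^q), so II-1 is X^Q X^q.
Their cross gives offspring ratios 1/2 X^Q X^Q : 1/2 X^Q X^q. Conditioning on III-2 being unaffected, P(X^Q X^q) = 1/2 / 1 = 1/2.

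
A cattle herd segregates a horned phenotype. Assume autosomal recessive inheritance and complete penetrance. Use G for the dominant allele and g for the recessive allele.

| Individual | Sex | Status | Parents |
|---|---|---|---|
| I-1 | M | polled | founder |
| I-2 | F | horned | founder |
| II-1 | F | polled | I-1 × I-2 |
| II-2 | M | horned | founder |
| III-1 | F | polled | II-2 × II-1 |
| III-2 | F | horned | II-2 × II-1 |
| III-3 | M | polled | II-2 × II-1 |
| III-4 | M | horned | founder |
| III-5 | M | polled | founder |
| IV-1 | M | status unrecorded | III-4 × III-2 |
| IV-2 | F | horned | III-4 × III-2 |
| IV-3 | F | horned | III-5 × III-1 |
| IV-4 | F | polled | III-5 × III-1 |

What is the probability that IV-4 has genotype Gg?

2/3

III-5 is polled so carries G and passed g to IV-3 (gg), so III-5 is Gg.
III-1 is polled so carries G and received g from II-2 (gg), so III-1 is Gg.
Their cross gives offspring ratios 1/4 GG : 1/2 Gg : 1/4 gg. Conditioning on IV-4 being polled, P(Gg) = 1/2 / 3/4 = 2/3.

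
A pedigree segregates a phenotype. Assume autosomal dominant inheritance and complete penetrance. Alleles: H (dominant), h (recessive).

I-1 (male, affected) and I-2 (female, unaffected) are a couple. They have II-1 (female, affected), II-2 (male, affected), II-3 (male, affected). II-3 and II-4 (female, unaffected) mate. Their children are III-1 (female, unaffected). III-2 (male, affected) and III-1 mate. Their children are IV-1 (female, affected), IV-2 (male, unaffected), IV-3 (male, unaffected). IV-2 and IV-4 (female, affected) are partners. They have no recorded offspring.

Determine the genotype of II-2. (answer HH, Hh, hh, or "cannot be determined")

Hh

From phenotype alone, II-2 is HH or Hh.
II-2 is affected so carries H and received h from I-2 (hh), so II-2 is Hh.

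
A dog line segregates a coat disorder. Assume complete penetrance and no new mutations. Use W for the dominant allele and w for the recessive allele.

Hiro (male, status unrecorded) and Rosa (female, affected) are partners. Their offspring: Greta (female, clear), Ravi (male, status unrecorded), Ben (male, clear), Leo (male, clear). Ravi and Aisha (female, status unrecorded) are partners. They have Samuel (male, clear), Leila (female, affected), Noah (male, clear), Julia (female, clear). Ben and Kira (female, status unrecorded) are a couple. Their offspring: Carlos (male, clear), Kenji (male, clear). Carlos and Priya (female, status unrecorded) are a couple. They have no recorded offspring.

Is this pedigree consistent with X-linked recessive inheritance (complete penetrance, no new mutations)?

No

Under X-linked recessive, Ben (clear, male) cannot arise from Hiro (unrecorded) × Rosa (affected).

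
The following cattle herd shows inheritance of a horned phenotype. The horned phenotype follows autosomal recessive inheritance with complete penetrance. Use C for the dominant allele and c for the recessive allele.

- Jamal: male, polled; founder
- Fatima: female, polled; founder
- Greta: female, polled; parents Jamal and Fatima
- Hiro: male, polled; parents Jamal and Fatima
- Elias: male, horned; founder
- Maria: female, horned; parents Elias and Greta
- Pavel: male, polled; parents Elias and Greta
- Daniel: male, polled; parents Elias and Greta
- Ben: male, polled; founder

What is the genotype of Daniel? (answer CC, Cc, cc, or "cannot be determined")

From phenotype alone, Daniel is CC or Cc.
Daniel is polled so carries C and received c from Elias (cc), so Daniel is Cc.

Cc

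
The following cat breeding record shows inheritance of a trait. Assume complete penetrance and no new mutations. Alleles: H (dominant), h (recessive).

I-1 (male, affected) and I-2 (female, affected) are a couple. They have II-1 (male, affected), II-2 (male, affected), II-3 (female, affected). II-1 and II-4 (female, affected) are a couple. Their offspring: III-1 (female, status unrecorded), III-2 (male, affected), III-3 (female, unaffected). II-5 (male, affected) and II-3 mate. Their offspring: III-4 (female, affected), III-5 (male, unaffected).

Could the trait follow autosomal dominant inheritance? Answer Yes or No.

Yes

A consistent assignment under autosomal dominant exists: I-1 HH, I-2 Hh, II-1 Hh, II-2 HH, II-3 Hh, II-4 Hh, II-5 Hh, III-1 HH, III-2 HH, III-3 hh, III-4 HH, III-5 hh.
In this assignment every recorded phenotype matches its genotype and every non-founder's genotype is obtainable from its parents' genotypes, so the pedigree is consistent.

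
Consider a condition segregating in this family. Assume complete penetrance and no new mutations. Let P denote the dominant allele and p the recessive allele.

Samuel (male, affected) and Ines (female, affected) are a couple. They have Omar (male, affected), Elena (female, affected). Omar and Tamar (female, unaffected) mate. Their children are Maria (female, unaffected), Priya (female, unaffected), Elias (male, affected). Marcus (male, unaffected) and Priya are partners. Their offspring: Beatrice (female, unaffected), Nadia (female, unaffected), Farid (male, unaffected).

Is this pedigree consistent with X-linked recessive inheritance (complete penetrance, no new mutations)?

Yes

A consistent assignment under X-linked recessive exists: Samuel X^p Y, Ines X^p X^p, Omar X^p Y, Elena X^p X^p, Tamar X^P X^p, Maria X^P X^p, Priya X^P X^p, Elias X^p Y, Marcus X^P Y, Beatrice X^P X^P, Nadia X^P X^P, Farid X^P Y.
In this assignment every recorded phenotype matches its genotype and every non-founder's genotype is obtainable from its parents' genotypes, so the pedigree is consistent.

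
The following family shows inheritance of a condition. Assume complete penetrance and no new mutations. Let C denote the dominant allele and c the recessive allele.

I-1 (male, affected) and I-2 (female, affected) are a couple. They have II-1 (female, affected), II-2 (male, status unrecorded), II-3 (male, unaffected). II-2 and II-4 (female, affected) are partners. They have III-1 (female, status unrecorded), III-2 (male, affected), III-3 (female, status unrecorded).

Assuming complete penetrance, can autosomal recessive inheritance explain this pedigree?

Under autosomal recessive, II-3 (unaffected, male) cannot arise from I-1 (affected) × I-2 (affected).

No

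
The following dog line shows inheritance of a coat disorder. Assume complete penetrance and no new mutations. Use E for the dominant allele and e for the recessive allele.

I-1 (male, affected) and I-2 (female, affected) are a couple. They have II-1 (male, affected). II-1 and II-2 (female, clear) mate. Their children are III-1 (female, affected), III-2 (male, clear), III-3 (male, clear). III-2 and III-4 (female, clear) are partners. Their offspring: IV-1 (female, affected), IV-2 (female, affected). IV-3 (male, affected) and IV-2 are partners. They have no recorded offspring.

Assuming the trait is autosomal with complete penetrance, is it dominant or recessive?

III-2 and III-4 are both clear yet have an affected child IV-1. Under dominance, an affected child requires at least one affected parent, so the trait cannot be dominant.

recessive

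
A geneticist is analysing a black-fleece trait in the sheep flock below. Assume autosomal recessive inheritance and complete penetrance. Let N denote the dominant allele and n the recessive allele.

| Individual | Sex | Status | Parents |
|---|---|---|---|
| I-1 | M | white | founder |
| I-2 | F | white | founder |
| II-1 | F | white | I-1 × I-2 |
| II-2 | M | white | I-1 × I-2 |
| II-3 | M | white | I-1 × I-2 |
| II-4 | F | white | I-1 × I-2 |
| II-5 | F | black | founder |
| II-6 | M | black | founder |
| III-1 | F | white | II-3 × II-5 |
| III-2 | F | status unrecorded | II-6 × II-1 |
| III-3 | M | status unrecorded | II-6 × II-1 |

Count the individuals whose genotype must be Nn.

1

Obligate heterozygotes: III-1 is white so carries N and received n from II-5 (nn), so III-1 is Nn.
Every other individual is either homozygous by phenotype or has at least one consistent homozygous assignment, so the count is 1.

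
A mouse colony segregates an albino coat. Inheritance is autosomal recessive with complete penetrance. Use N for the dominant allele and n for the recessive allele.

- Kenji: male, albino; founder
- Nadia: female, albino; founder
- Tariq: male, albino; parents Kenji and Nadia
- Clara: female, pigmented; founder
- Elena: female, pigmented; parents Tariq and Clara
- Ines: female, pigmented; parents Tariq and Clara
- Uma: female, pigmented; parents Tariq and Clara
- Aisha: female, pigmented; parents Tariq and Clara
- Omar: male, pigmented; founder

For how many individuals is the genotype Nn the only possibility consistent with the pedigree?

Obligate heterozygotes: Elena is pigmented so carries N and received n from Tariq (nn), so Elena is Nn; Ines is pigmented so carries N and received n from Tariq (nn), so Ines is Nn; Uma is pigmented so carries N and received n from Tariq (nn), so Uma is Nn; Aisha is pigmented so carries N and received n from Tariq (nn), so Aisha is Nn.
Every other individual is either homozygous by phenotype or has at least one consistent homozygous assignment, so the count is 4.

4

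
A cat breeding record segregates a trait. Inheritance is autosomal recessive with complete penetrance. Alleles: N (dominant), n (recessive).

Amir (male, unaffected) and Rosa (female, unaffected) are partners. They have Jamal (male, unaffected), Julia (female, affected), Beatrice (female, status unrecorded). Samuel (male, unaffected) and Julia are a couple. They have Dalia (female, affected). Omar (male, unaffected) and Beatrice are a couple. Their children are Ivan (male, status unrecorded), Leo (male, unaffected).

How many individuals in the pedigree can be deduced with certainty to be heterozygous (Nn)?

Obligate heterozygotes: Amir is unaffected so carries N and passed n to Julia (nn), so Amir is Nn; Rosa is unaffected so carries N and passed n to Julia (nn), so Rosa is Nn; Samuel is unaffected so carries N and passed n to Dalia (nn), so Samuel is Nn.
Every other individual is either homozygous by phenotype or has at least one consistent homozygous assignment, so the count is 3.

3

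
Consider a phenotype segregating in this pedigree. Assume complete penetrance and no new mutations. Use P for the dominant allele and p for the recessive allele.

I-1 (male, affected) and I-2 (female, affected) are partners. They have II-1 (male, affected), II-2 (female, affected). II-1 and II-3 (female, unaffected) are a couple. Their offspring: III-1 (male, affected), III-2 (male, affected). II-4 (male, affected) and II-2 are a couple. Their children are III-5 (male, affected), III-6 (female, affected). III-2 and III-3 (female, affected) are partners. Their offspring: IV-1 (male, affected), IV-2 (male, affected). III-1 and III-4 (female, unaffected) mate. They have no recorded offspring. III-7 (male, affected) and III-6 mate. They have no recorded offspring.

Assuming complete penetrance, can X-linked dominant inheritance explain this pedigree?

Under X-linked dominant, III-1 (affected, male) cannot arise from II-1 (affected) × II-3 (unaffected).

No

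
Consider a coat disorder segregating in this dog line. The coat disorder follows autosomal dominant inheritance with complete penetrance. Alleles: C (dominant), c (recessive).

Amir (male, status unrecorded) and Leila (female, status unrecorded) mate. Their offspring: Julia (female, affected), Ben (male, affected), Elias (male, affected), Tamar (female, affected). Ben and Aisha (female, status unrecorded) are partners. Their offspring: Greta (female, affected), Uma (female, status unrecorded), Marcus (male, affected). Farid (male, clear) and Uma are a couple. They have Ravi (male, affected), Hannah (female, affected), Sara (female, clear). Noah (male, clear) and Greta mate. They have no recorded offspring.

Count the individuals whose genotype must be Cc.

3

Obligate heterozygotes: Uma passed C to Ravi (Cc, whose c came from Farid) and passed c to Sara (cc), so Uma is Cc; Ravi is affected so carries C and received c from Farid (cc), so Ravi is Cc; Hannah is affected so carries C and received c from Farid (cc), so Hannah is Cc.
Every other individual is either homozygous by phenotype or has at least one consistent homozygous assignment, so the count is 3.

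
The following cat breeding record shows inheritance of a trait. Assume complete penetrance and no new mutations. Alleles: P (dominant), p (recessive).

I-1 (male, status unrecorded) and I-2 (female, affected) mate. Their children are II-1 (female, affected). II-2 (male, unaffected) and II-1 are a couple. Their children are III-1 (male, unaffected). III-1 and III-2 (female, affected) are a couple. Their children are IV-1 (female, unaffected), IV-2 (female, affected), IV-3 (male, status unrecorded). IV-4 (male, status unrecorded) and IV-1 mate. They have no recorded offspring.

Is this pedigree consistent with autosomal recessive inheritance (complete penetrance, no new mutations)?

A consistent assignment under autosomal recessive exists: I-1 Pp, I-2 pp, II-1 pp, II-2 PP, III-1 Pp, III-2 pp, IV-1 Pp, IV-2 pp, IV-3 Pp, IV-4 PP.
In this assignment every recorded phenotype matches its genotype and every non-founder's genotype is obtainable from its parents' genotypes, so the pedigree is consistent.

Yes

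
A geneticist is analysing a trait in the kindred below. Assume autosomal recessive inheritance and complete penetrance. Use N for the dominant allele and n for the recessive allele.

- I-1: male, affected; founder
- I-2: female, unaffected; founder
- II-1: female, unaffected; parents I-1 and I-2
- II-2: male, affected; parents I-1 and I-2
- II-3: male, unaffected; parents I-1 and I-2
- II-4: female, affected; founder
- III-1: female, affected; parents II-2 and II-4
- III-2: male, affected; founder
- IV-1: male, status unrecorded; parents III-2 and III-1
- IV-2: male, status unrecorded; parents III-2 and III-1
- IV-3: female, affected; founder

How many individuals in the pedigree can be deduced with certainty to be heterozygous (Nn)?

Obligate heterozygotes: I-2 is unaffected so carries N and passed n to II-2 (nn), so I-2 is Nn; II-1 is unaffected so carries N and received n from I-1 (nn), so II-1 is Nn; II-3 is unaffected so carries N and received n from I-1 (nn), so II-3 is Nn.
Every other individual is either homozygous by phenotype or has at least one consistent homozygous assignment, so the count is 3.

3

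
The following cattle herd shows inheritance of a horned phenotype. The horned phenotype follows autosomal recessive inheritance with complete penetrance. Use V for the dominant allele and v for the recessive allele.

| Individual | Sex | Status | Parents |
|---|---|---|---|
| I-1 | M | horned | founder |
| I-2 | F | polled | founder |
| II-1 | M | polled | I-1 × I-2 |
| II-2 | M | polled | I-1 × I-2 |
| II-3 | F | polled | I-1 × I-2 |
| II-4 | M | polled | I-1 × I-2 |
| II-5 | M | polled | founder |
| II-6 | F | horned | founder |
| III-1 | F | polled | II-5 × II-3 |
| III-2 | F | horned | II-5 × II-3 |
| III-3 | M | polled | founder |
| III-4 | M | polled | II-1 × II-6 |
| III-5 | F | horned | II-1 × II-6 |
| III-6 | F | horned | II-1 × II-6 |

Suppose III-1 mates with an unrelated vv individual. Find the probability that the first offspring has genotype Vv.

II-5 is polled so carries V and passed v to III-2 (vv), so II-5 is Vv.
II-3 is polled so carries V and received v from I-1 (vv), so II-3 is Vv.
III-1 is a polled offspring of II-5 (Vv) × II-3 (Vv), whose cross gives 1/4 VV : 1/2 Vv : 1/4 vv; conditioning on being polled, III-1 is VV with probability 1/3, Vv with probability 2/3.
Summing over parental genotype combinations, P(offspring has genotype Vv) = 1/3·1 + 2/3·1/2 = 2/3.

2/3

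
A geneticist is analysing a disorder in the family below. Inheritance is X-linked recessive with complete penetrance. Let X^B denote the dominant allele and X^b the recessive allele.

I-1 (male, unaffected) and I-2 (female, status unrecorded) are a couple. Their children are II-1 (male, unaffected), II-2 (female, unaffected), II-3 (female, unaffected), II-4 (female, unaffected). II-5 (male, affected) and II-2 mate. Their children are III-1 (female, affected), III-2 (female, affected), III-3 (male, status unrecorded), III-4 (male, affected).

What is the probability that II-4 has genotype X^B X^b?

1/2

I-1 is unaffected, so I-1 is X^B Y.
I-2 passed B to II-1 (X^B Y) and passed b to II-2 (X^B X^b, whose B came from I-1), so I-2 is X^B X^b.
Their cross gives offspring ratios 1/2 X^B X^B : 1/2 X^B X^b. Conditioning on II-4 being unaffected, P(X^B X^b) = 1/2 / 1 = 1/2.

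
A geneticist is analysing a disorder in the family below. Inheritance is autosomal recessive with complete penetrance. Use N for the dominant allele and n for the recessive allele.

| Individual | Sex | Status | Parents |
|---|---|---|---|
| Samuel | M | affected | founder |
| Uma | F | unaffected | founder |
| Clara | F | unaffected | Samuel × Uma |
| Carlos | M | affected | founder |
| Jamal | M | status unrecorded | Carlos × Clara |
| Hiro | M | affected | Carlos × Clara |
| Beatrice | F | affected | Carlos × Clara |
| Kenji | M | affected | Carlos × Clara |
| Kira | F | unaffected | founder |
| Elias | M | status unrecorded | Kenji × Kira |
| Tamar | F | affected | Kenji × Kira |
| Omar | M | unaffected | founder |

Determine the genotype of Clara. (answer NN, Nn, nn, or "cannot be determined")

From phenotype alone, Clara is NN or Nn.
Clara is unaffected so carries N and received n from Samuel (nn), so Clara is Nn.

Nn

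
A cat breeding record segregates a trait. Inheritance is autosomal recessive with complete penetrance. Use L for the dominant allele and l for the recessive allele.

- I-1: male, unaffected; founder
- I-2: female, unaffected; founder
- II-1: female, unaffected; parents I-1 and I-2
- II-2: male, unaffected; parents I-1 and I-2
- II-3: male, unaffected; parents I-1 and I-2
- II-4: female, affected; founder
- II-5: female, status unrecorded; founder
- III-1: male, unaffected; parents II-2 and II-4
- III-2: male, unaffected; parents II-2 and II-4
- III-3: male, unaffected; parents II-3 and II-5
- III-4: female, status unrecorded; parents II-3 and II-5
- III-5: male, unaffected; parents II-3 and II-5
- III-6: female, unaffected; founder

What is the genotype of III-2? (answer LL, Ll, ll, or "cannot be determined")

Ll

From phenotype alone, III-2 is LL or Ll.
III-2 is unaffected so carries L and received l from II-4 (ll), so III-2 is Ll.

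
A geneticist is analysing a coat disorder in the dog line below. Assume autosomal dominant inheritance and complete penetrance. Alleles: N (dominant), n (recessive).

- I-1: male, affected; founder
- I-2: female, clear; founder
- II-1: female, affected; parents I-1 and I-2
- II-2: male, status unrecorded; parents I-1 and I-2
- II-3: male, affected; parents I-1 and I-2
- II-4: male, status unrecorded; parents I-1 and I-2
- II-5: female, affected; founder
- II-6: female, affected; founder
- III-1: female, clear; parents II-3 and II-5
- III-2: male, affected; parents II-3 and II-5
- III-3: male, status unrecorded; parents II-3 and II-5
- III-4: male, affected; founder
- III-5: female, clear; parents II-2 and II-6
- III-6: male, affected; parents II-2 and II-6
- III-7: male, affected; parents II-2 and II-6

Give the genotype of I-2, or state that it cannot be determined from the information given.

I-2 is clear, so I-2 is nn.

nn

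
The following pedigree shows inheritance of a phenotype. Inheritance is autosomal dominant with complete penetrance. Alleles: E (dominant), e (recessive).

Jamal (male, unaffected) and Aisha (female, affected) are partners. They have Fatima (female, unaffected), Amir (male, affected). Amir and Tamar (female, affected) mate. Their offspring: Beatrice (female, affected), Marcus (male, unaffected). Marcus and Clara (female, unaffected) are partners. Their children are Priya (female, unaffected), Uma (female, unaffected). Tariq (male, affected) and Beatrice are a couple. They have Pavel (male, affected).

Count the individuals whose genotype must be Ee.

Obligate heterozygotes: Aisha is affected so carries E and passed e to Fatima (ee), so Aisha is Ee; Amir is affected so carries E and received e from Jamal (ee), so Amir is Ee; Tamar is affected so carries E and passed e to Marcus (ee), so Tamar is Ee.
Every other individual is either homozygous by phenotype or has at least one consistent homozygous assignment, so the count is 3.

3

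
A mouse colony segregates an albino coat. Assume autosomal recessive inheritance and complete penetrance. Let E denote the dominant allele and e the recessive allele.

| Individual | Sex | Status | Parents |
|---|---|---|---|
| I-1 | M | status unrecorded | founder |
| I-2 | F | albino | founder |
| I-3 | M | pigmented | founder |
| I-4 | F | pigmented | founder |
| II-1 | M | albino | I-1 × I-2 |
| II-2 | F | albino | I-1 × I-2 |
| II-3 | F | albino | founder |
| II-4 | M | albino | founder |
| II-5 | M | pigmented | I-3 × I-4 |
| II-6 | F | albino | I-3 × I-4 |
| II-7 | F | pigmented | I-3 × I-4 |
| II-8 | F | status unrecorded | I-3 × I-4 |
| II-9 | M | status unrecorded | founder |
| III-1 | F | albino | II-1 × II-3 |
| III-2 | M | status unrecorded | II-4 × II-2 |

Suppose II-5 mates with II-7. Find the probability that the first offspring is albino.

1/9

I-3 is pigmented so carries E and passed e to II-6 (ee), so I-3 is Ee.
I-4 is pigmented so carries E and passed e to II-6 (ee), so I-4 is Ee.
II-5 is a pigmented offspring of I-3 (Ee) × I-4 (Ee), whose cross gives 1/4 EE : 1/2 Ee : 1/4 ee; conditioning on being pigmented, II-5 is EE with probability 1/3, Ee with probability 2/3.
II-7 is a pigmented offspring of I-3 (Ee) × I-4 (Ee), whose cross gives 1/4 EE : 1/2 Ee : 1/4 ee; conditioning on being pigmented, II-7 is EE with probability 1/3, Ee with probability 2/3.
Summing over parental genotype combinations, P(offspring is albino) = 4/9·1/4 = 1/9.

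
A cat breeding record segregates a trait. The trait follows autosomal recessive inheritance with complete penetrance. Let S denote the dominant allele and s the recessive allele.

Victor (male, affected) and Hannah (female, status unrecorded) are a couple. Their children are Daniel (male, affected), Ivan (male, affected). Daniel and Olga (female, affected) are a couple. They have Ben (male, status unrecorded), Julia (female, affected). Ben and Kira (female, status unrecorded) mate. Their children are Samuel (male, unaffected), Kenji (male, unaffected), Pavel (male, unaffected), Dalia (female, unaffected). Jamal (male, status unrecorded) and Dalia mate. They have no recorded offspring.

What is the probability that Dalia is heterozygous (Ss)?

1

Dalia is unaffected so carries S and received s from Ben (ss), so Dalia is Ss, giving P(Ss) = 1.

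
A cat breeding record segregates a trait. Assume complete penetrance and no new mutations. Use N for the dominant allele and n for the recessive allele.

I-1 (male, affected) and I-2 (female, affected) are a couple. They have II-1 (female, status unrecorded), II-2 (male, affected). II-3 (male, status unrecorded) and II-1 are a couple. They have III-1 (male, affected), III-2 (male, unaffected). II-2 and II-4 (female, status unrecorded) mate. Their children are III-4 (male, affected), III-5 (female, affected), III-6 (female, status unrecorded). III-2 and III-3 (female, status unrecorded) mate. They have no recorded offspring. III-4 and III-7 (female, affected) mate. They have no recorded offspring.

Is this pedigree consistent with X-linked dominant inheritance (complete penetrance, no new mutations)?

Yes

A consistent assignment under X-linked dominant exists: I-1 X^N Y, I-2 X^N X^n, II-1 X^N X^n, II-2 X^N Y, II-3 X^N Y, II-4 X^N X^N, III-1 X^N Y, III-2 X^n Y, III-3 X^N X^N, III-4 X^N Y, III-5 X^N X^N, III-6 X^N X^N, III-7 X^N X^N.
In this assignment every recorded phenotype matches its genotype and every non-founder's genotype is obtainable from its parents' genotypes, so the pedigree is consistent.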